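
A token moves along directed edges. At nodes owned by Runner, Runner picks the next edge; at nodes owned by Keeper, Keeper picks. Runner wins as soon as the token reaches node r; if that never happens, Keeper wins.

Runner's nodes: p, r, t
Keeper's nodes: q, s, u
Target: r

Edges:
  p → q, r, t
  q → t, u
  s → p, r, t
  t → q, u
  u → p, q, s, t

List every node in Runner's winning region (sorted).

A0 = {r}
A1: add {p} — p (Runner) has p→r.
A2 = A1; e.g. q (Keeper) can still go to t. Fixed point.
Runner's winning region = {p, r}.

p, r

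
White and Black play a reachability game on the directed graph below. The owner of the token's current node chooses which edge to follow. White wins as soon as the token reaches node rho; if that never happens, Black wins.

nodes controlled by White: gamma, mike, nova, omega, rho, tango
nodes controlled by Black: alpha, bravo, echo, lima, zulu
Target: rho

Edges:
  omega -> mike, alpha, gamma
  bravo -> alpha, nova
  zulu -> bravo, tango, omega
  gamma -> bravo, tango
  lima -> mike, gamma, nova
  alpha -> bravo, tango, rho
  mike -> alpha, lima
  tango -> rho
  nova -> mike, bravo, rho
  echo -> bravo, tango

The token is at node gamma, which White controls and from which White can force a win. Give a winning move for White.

A0 = {rho}
A1: add {nova, tango} — tango (White) has tango→rho; nova (White) has nova→rho.
A2: add {gamma} — gamma (White) has gamma→tango.
A3: add {omega} — omega (White) has omega→gamma.
A4 = A3; e.g. mike (White) has no edge into A3. Fixed point.
From gamma, successor tango is in the attractor (rank 1); the other successor bravo is not.

tango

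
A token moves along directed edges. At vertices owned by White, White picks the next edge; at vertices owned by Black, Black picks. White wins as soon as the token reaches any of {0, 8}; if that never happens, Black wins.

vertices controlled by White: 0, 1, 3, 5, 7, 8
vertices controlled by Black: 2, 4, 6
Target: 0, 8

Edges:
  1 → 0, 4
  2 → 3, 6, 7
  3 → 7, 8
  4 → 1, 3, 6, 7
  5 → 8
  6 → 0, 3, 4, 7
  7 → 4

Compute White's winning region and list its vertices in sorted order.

0, 1, 3, 5, 8

A0 = {0, 8}
A1: add {1, 3, 5} — 1 (White) has 1→0; 3 (White) has 3→8; 5 (White) has 5→8.
A2 = A1; e.g. 2 (Black) can still go to 6. Fixed point.
White's winning region = {0, 1, 3, 5, 8}.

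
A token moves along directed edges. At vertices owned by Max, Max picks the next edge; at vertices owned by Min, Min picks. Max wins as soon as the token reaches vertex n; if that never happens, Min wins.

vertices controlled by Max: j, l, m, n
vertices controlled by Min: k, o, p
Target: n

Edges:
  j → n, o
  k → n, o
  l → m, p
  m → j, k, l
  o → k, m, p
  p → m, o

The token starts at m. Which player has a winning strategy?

A0 = {n}
A1: add {j} — j (Max) has j→n.
A2: add {m} — m (Max) has m→j.
m ∈ A2, so Max can force the target.

Max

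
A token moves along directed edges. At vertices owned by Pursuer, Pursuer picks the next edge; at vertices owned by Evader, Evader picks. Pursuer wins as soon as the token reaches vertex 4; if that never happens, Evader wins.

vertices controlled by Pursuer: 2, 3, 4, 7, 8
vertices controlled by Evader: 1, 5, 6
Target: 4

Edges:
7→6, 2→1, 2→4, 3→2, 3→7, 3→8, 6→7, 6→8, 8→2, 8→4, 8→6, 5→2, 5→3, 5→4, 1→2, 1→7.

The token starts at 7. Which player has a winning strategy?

A0 = {4}
A1: add {2, 8} — 2 (Pursuer) has 2→4; 8 (Pursuer) has 8→4.
A2: add {3} — 3 (Pursuer) has 3→2.
A3: add {5} — 5 (Evader): all of {2, 3, 4} already in.
A4 = A3; e.g. 1 (Evader) can still go to 7. Fixed point.
7 never enters the attractor, so Evader can avoid the target forever.

Evader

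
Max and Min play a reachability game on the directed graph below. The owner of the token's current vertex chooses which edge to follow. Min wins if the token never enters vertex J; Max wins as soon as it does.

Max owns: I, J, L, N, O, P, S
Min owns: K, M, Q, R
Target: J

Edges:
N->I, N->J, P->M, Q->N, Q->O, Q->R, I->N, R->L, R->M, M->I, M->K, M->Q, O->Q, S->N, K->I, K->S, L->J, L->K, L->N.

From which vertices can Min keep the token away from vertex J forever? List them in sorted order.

A0 = {J}
A1: add {L, N} — L (Max) has L→J; N (Max) has N→J.
A2: add {I, S} — I (Max) has I→N; S (Max) has S→N.
A3: add {K} — K (Min): all of {I, S} already in.
A4 = A3; e.g. M (Min) can still go to Q. Fixed point.
Max's attractor = {I, J, K, L, N, S}; Min avoids the target exactly from the complement.

M, O, P, Q, R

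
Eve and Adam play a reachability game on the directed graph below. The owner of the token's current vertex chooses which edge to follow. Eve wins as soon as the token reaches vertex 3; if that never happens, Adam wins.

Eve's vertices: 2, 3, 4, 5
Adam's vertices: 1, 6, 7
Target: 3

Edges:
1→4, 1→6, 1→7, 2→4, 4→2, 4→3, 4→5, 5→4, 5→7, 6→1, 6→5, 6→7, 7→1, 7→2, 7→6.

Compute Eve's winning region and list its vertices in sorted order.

A0 = {3}
A1: add {4} — 4 (Eve) has 4→3.
A2: add {2, 5} — 2 (Eve) has 2→4; 5 (Eve) has 5→4.
A3 = A2; e.g. 1 (Adam) can still go to 6. Fixed point.
Eve's winning region = {2, 3, 4, 5}.

2, 3, 4, 5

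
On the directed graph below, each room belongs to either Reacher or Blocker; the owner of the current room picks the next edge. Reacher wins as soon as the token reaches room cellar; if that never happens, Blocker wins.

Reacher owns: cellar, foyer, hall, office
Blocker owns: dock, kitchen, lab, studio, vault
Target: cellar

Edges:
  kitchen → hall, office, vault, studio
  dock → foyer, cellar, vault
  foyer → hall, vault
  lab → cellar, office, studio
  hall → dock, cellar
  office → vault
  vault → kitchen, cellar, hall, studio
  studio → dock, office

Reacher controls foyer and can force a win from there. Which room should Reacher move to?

A0 = {cellar}
A1: add {hall} — hall (Reacher) has hall→cellar.
A2: add {foyer} — foyer (Reacher) has foyer→hall.
A3 = A2; e.g. kitchen (Blocker) can still go to office. Fixed point.
From foyer, successor hall is in the attractor (rank 1); the other successor vault is not.

hall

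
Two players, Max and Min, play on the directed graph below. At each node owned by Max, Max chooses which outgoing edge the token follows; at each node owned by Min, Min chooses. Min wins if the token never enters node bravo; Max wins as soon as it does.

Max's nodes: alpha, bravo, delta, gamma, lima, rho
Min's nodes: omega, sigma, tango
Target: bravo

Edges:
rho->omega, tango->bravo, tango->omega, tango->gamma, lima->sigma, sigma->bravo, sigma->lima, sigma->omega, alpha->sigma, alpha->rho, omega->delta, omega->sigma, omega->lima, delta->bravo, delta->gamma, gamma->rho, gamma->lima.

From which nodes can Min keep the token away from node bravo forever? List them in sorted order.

alpha, gamma, lima, omega, rho, sigma, tango

A0 = {bravo}
A1: add {delta} — delta (Max) has delta→bravo.
A2 = A1; e.g. sigma (Min) can still go to lima. Fixed point.
Max's attractor = {bravo, delta}; Min avoids the target exactly from the complement.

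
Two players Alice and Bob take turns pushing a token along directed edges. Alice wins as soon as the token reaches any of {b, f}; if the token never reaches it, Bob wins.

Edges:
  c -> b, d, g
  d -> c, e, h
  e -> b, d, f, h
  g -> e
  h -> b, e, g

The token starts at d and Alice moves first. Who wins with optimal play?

Track states (vertex, player-to-move).
A0 = {(b,Alice), (b,Bob), (f,Alice), (f,Bob)}
A1: add {(c,Alice), (e,Alice), (h,Alice)}.
A2: add {(d,Bob), (g,Bob)}.
A3 = A2; e.g. (c,Bob) stays out. (d,Alice) never enters ⇒ Bob avoids the target.

Bob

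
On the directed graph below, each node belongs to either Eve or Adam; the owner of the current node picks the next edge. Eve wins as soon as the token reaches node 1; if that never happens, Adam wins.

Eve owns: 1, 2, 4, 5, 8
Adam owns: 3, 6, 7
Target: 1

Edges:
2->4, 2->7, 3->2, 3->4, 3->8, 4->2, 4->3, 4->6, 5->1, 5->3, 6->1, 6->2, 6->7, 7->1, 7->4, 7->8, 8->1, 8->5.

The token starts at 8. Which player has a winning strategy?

Eve

A0 = {1}
A1: add {5, 8} — 5 (Eve) has 5→1; 8 (Eve) has 8→1.
A2 = A1; e.g. 2 (Eve) has no edge into A1. Fixed point.
8 ∈ A1, so Eve can force the target.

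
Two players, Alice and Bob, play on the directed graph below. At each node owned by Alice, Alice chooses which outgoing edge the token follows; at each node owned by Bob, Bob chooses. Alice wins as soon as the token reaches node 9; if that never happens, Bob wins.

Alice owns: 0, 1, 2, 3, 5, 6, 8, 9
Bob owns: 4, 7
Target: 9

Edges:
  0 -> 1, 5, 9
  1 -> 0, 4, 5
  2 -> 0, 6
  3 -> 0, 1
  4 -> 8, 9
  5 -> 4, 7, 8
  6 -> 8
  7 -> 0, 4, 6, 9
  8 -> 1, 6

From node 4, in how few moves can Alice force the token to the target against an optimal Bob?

4

A0 = {9}
A1: add {0} — 0 (Alice) has 0→9.
A2: add {1, 2, 3} — 1 (Alice) has 1→0; 2 (Alice) has 2→0; 3 (Alice) has 3→0.
A3: add {8} — 8 (Alice) has 8→1.
A4: add {4, 5, 6} — 4 (Bob): all of {8, 9} already in; 5 (Alice) has 5→8; 6 (Alice) has 6→8.
4 enters the attractor at level 4, so Alice can force the target in 4 moves from there.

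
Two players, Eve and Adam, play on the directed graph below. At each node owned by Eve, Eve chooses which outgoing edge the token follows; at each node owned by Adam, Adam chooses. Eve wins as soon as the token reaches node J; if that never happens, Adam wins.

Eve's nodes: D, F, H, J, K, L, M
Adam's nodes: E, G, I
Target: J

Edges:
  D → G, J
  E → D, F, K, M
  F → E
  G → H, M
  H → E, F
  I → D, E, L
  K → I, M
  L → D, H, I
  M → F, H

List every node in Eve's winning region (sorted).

D, J, L

A0 = {J}
A1: add {D} — D (Eve) has D→J.
A2: add {L} — L (Eve) has L→D.
A3 = A2; e.g. E (Adam) can still go to F. Fixed point.
Eve's winning region = {D, J, L}.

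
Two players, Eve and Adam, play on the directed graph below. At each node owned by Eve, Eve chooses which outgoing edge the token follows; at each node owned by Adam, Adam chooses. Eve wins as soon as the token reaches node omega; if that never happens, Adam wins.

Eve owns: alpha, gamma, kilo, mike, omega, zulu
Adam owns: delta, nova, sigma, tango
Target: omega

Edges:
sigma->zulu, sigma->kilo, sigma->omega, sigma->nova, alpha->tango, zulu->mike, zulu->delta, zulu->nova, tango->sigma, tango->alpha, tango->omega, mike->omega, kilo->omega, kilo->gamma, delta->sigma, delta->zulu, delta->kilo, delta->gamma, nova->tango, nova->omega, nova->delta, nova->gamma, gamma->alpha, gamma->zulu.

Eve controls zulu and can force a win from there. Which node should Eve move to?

mike

A0 = {omega}
A1: add {kilo, mike} — mike (Eve) has mike→omega; kilo (Eve) has kilo→omega.
A2: add {zulu} — zulu (Eve) has zulu→mike.
A3: add {gamma} — gamma (Eve) has gamma→zulu.
A4 = A3; e.g. sigma (Adam) can still go to nova. Fixed point.
From zulu, successor mike is in the attractor (rank 1); the other successors delta, nova are not.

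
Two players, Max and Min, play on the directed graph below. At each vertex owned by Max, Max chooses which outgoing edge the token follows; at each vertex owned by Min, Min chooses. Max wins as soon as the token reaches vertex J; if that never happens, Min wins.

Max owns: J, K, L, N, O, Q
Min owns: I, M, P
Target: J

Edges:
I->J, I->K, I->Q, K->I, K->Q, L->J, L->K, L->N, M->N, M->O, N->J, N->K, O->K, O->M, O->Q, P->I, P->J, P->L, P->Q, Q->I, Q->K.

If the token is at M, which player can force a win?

A0 = {J}
A1: add {L, N} — L (Max) has L→J; N (Max) has N→J.
A2 = A1; e.g. I (Min) can still go to K. Fixed point.
M never enters the attractor, so Min can avoid the target forever.

Min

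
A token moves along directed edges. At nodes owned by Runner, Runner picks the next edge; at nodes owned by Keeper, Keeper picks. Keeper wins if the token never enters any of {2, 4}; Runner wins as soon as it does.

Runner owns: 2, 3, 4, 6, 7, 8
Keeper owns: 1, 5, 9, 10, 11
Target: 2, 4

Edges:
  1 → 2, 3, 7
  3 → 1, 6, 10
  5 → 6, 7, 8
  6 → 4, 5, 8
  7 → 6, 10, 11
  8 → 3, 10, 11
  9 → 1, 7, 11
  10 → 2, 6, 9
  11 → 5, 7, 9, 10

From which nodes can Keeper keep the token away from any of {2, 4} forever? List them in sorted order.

A0 = {2, 4}
A1: add {6} — 6 (Runner) has 6→4.
A2: add {3, 7} — 3 (Runner) has 3→6; 7 (Runner) has 7→6.
A3: add {1, 8} — 1 (Keeper): all of {2, 3, 7} already in; 8 (Runner) has 8→3.
A4: add {5} — 5 (Keeper): all of {6, 7, 8} already in.
A5 = A4; e.g. 9 (Keeper) can still go to 11. Fixed point.
Runner's attractor = {1, 2, 3, 4, 5, 6, 7, 8}; Keeper avoids the target exactly from the complement.

9, 10, 11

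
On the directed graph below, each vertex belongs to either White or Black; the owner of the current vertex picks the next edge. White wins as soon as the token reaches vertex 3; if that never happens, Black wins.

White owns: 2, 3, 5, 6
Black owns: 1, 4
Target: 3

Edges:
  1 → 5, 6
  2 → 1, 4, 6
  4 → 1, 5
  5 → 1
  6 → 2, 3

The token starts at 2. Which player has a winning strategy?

A0 = {3}
A1: add {6} — 6 (White) has 6→3.
A2: add {2} — 2 (White) has 2→6.
A3 = A2; e.g. 1 (Black) can still go to 5. Fixed point.
2 ∈ A2, so White can force the target.

White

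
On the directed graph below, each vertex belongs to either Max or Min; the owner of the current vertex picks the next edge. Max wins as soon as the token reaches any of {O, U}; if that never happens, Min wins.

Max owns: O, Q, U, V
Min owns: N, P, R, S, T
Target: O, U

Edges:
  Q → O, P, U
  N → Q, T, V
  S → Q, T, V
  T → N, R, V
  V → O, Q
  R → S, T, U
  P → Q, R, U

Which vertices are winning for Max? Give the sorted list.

A0 = {O, U}
A1: add {Q, V} — Q (Max) has Q→O; V (Max) has V→O.
A2 = A1; e.g. N (Min) can still go to T. Fixed point.
Max's winning region = {O, Q, U, V}.

O, Q, U, V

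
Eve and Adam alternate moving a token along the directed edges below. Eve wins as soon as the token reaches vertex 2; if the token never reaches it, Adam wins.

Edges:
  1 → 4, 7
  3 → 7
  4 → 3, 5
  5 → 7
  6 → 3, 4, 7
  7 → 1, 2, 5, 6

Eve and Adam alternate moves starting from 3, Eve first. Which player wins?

Adam

Track states (vertex, player-to-move).
A0 = {(2,Eve), (2,Adam)}
A1: add {(7,Eve)}.
A2: add {(3,Adam), (5,Adam)}.
A3: add {(4,Eve), (6,Eve)}.
A4: add {(1,Adam)}.
A5 = A4; e.g. (1,Eve) stays out. (3,Eve) never enters ⇒ Adam avoids the target.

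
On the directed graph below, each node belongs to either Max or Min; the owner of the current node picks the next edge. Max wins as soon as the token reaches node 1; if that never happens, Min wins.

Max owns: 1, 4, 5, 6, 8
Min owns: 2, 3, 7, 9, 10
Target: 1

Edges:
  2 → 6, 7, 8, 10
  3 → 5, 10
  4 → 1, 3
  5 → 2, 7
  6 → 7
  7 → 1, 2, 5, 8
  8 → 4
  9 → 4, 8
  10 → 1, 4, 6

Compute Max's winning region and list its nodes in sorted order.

1, 4, 8, 9

A0 = {1}
A1: add {4} — 4 (Max) has 4→1.
A2: add {8} — 8 (Max) has 8→4.
A3: add {9} — 9 (Min): all of {4, 8} already in.
A4 = A3; e.g. 2 (Min) can still go to 6. Fixed point.
Max's winning region = {1, 4, 8, 9}.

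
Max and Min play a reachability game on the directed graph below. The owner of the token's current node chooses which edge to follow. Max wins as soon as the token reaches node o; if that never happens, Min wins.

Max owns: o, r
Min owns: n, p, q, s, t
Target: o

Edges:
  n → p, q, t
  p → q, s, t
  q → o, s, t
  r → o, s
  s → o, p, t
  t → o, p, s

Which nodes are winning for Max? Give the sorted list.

A0 = {o}
A1: add {r} — r (Max) has r→o.
A2 = A1; e.g. n (Min) can still go to p. Fixed point.
Max's winning region = {o, r}.

o, r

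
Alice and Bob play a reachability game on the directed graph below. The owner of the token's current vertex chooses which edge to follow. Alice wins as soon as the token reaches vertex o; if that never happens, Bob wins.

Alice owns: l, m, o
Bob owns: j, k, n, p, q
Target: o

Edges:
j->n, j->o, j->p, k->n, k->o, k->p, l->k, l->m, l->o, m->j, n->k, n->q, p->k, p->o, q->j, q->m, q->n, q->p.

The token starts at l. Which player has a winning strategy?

A0 = {o}
A1: add {l} — l (Alice) has l→o.
A2 = A1; e.g. j (Bob) can still go to n. Fixed point.
l ∈ A1, so Alice can force the target.

Alice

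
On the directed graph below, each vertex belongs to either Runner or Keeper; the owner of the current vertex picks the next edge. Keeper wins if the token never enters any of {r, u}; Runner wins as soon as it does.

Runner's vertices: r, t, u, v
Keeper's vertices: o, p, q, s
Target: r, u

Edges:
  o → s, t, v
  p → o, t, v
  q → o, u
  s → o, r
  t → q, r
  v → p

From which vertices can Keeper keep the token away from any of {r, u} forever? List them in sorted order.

A0 = {r, u}
A1: add {t} — t (Runner) has t→r.
A2 = A1; e.g. o (Keeper) can still go to s. Fixed point.
Runner's attractor = {r, t, u}; Keeper avoids the target exactly from the complement.

o, p, q, s, v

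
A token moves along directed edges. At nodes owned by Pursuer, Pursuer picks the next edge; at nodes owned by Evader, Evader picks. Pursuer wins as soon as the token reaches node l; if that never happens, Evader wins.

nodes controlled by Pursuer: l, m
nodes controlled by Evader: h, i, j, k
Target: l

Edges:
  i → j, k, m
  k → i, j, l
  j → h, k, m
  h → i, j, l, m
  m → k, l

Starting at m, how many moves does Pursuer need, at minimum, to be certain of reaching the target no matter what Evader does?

1

A0 = {l}
A1: add {m} — m (Pursuer) has m→l.
A2 = A1; e.g. h (Evader) can still go to i. Fixed point.
m enters the attractor at level 1, so Pursuer can force the target in 1 move from there.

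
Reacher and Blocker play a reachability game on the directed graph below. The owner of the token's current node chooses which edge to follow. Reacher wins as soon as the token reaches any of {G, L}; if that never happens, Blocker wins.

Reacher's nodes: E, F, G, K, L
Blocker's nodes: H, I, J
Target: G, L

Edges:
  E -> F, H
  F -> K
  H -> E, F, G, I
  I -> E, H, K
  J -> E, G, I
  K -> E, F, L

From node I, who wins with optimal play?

Blocker

A0 = {G, L}
A1: add {K} — K (Reacher) has K→L.
A2: add {F} — F (Reacher) has F→K.
A3: add {E} — E (Reacher) has E→F.
A4 = A3; e.g. H (Blocker) can still go to I. Fixed point.
I never enters the attractor, so Blocker can avoid the target forever.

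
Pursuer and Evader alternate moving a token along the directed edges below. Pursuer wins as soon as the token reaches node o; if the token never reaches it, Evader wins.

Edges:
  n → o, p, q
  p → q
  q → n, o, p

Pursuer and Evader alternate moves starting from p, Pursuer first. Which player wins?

Track states (vertex, player-to-move).
A0 = {(o,Pursuer), (o,Evader)}
A1: add {(n,Pursuer), (q,Pursuer)}.
A2: add {(p,Evader)}.
A3 = A2; e.g. (n,Evader) stays out. (p,Pursuer) never enters ⇒ Evader avoids the target.

Evader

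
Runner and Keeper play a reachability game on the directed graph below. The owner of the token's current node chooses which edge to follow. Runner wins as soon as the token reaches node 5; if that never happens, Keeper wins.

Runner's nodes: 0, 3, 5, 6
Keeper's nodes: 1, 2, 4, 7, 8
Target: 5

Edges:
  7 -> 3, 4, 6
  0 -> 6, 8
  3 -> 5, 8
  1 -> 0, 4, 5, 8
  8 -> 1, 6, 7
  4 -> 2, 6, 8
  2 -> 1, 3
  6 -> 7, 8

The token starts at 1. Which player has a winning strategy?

A0 = {5}
A1: add {3} — 3 (Runner) has 3→5.
A2 = A1; e.g. 0 (Runner) has no edge into A1. Fixed point.
1 never enters the attractor, so Keeper can avoid the target forever.

Keeper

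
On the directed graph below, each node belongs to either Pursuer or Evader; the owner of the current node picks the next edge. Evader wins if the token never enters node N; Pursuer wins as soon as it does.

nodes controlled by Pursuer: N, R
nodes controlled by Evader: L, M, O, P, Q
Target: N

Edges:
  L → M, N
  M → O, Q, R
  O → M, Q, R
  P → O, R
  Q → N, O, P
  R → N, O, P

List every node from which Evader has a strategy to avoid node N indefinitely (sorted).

L, M, O, P, Q

A0 = {N}
A1: add {R} — R (Pursuer) has R→N.
A2 = A1; e.g. L (Evader) can still go to M. Fixed point.
Pursuer's attractor = {N, R}; Evader avoids the target exactly from the complement.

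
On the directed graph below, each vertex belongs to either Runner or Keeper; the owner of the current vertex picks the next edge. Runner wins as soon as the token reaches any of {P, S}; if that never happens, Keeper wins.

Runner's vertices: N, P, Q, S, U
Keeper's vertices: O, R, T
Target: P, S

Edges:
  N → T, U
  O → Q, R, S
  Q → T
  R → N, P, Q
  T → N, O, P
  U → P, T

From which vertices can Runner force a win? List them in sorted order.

A0 = {P, S}
A1: add {U} — U (Runner) has U→P.
A2: add {N} — N (Runner) has N→U.
A3 = A2; e.g. O (Keeper) can still go to Q. Fixed point.
Runner's winning region = {N, P, S, U}.

N, P, S, U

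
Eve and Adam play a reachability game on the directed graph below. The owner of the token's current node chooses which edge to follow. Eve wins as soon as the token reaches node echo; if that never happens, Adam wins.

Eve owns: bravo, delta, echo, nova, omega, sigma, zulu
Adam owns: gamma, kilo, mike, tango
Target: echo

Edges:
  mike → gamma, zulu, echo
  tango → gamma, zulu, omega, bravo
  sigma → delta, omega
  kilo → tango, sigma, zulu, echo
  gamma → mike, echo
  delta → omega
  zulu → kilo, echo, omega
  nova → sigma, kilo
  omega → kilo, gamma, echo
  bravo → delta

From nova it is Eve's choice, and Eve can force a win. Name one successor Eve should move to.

sigma

A0 = {echo}
A1: add {omega, zulu} — zulu (Eve) has zulu→echo; omega (Eve) has omega→echo.
A2: add {delta, sigma} — sigma (Eve) has sigma→omega; delta (Eve) has delta→omega.
A3: add {bravo, nova} — nova (Eve) has nova→sigma; bravo (Eve) has bravo→delta.
A4 = A3; e.g. mike (Adam) can still go to gamma. Fixed point.
From nova, successor sigma is in the attractor (rank 2); the other successor kilo is not.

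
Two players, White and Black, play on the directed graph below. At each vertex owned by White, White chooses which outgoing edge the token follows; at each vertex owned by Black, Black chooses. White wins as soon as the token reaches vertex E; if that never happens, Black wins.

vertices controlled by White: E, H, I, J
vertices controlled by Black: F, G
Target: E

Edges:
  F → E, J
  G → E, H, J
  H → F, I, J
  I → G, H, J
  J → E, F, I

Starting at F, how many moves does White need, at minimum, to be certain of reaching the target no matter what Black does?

A0 = {E}
A1: add {J} — J (White) has J→E.
A2: add {F, H, I} — F (Black): all of {E, J} already in; H (White) has H→J; I (White) has I→J.
F enters the attractor at level 2, so White can force the target in 2 moves from there.

2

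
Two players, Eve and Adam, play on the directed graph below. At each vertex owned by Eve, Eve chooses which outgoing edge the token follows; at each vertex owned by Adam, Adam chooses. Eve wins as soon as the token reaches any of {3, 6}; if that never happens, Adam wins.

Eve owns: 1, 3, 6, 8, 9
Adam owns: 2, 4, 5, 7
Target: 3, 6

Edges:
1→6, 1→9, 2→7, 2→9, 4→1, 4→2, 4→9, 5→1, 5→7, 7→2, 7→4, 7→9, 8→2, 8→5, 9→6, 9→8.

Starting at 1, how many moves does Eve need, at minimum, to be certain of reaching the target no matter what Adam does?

A0 = {3, 6}
A1: add {1, 9} — 1 (Eve) has 1→6; 9 (Eve) has 9→6.
A2 = A1; e.g. 2 (Adam) can still go to 7. Fixed point.
1 enters the attractor at level 1, so Eve can force the target in 1 move from there.

1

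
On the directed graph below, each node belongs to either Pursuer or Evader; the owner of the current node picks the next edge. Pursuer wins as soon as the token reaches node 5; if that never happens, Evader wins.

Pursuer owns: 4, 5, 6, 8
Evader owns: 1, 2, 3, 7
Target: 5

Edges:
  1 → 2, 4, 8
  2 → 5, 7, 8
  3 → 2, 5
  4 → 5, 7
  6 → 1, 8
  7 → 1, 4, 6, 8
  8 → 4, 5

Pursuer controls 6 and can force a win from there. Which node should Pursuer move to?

8

A0 = {5}
A1: add {4, 8} — 4 (Pursuer) has 4→5; 8 (Pursuer) has 8→5.
A2: add {6} — 6 (Pursuer) has 6→8.
A3 = A2; e.g. 1 (Evader) can still go to 2. Fixed point.
From 6, successor 8 is in the attractor (rank 1); the other successor 1 is not.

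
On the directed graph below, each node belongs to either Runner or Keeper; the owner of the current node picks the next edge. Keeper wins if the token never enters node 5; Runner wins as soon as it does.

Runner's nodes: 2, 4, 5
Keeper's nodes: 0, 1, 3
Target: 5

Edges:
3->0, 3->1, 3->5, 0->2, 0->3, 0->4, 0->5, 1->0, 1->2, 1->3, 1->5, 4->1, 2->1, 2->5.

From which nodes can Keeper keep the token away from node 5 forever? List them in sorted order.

A0 = {5}
A1: add {2} — 2 (Runner) has 2→5.
A2 = A1; e.g. 0 (Keeper) can still go to 3. Fixed point.
Runner's attractor = {2, 5}; Keeper avoids the target exactly from the complement.

0, 1, 3, 4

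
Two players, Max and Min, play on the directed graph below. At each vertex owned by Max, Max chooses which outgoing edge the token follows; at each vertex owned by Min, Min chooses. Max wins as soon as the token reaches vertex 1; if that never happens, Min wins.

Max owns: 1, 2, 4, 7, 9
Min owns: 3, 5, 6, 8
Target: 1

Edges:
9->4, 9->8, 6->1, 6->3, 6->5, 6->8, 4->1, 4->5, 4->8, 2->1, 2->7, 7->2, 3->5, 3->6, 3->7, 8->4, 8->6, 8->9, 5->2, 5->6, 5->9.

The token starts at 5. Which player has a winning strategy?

Min

A0 = {1}
A1: add {2, 4} — 2 (Max) has 2→1; 4 (Max) has 4→1.
A2: add {7, 9} — 7 (Max) has 7→2; 9 (Max) has 9→4.
A3 = A2; e.g. 3 (Min) can still go to 5. Fixed point.
5 never enters the attractor, so Min can avoid the target forever.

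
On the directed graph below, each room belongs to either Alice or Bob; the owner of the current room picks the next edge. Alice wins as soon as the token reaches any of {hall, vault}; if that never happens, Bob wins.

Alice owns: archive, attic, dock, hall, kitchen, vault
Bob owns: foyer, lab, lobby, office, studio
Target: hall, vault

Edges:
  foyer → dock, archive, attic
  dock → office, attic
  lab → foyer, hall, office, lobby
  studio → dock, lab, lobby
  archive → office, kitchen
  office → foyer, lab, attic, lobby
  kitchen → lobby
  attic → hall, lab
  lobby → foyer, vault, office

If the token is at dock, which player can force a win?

A0 = {hall, vault}
A1: add {attic} — attic (Alice) has attic→hall.
A2: add {dock} — dock (Alice) has dock→attic.
A3 = A2; e.g. foyer (Bob) can still go to archive. Fixed point.
dock ∈ A2, so Alice can force the target.

Alice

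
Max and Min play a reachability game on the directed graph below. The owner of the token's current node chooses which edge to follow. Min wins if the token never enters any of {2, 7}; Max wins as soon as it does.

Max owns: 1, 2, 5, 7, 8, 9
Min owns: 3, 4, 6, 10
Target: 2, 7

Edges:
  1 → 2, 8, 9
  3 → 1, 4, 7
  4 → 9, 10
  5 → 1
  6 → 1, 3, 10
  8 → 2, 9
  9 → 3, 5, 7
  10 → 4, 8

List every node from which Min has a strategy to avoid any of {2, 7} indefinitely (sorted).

3, 4, 6, 10

A0 = {2, 7}
A1: add {1, 8, 9} — 1 (Max) has 1→2; 8 (Max) has 8→2; 9 (Max) has 9→7.
A2: add {5} — 5 (Max) has 5→1.
A3 = A2; e.g. 3 (Min) can still go to 4. Fixed point.
Max's attractor = {1, 2, 5, 7, 8, 9}; Min avoids the target exactly from the complement.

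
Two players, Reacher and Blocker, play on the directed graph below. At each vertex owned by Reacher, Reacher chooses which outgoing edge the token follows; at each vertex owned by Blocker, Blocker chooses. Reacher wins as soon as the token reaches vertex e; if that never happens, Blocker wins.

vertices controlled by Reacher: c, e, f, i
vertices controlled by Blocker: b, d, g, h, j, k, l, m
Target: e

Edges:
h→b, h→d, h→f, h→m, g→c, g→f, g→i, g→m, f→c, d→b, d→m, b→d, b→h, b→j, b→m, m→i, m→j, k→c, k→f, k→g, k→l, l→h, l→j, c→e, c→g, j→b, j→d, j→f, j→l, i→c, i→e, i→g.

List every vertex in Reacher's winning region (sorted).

A0 = {e}
A1: add {c, i} — c (Reacher) has c→e; i (Reacher) has i→e.
A2: add {f} — f (Reacher) has f→c.
A3 = A2; e.g. b (Blocker) can still go to d. Fixed point.
Reacher's winning region = {c, e, f, i}.

c, e, f, i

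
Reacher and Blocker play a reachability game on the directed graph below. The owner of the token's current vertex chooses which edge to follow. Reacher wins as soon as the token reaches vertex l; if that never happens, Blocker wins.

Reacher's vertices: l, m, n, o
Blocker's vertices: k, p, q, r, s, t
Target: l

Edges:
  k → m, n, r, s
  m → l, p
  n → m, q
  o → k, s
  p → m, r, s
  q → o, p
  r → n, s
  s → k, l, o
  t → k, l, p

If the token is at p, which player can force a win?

Blocker

A0 = {l}
A1: add {m} — m (Reacher) has m→l.
A2: add {n} — n (Reacher) has n→m.
A3 = A2; e.g. k (Blocker) can still go to r. Fixed point.
p never enters the attractor, so Blocker can avoid the target forever.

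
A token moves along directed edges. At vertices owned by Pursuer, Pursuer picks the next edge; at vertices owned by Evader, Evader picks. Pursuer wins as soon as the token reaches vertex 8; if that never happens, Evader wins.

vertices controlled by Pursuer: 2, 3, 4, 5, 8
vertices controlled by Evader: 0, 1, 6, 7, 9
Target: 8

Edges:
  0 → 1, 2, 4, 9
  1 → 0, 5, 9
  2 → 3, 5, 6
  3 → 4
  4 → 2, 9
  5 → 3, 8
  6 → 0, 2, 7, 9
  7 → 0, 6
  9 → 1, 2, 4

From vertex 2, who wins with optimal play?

Pursuer

A0 = {8}
A1: add {5} — 5 (Pursuer) has 5→8.
A2: add {2} — 2 (Pursuer) has 2→5.
2 ∈ A2, so Pursuer can force the target.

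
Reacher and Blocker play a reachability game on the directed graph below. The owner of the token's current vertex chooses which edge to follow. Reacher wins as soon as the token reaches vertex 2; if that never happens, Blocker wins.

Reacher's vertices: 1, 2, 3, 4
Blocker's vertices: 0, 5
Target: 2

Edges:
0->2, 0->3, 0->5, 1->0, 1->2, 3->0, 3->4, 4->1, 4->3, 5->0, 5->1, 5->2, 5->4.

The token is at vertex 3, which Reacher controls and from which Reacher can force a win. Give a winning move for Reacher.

A0 = {2}
A1: add {1} — 1 (Reacher) has 1→2.
A2: add {4} — 4 (Reacher) has 4→1.
A3: add {3} — 3 (Reacher) has 3→4.
A4 = A3; e.g. 0 (Blocker) can still go to 5. Fixed point.
From 3, successor 4 is in the attractor (rank 2); the other successor 0 is not.

4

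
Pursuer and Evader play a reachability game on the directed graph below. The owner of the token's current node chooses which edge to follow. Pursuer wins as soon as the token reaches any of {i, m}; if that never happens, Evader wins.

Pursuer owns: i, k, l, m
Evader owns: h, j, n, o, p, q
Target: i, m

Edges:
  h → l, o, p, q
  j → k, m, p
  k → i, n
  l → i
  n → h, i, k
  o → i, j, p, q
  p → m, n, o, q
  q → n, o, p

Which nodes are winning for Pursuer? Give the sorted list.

A0 = {i, m}
A1: add {k, l} — k (Pursuer) has k→i; l (Pursuer) has l→i.
A2 = A1; e.g. h (Evader) can still go to o. Fixed point.
Pursuer's winning region = {i, k, l, m}.

i, k, l, m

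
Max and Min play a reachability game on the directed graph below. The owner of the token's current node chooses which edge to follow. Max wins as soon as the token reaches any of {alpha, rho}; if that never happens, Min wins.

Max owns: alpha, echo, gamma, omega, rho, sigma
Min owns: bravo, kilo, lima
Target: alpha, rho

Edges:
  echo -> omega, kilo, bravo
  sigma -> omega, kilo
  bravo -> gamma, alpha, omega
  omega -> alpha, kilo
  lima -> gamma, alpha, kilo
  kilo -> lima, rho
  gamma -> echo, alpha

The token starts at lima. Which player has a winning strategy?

Min

A0 = {alpha, rho}
A1: add {gamma, omega} — gamma (Max) has gamma→alpha; omega (Max) has omega→alpha.
A2: add {bravo, echo, sigma} — echo (Max) has echo→omega; sigma (Max) has sigma→omega; bravo (Min): all of {gamma, alpha, omega} already in.
A3 = A2; e.g. kilo (Min) can still go to lima. Fixed point.
lima never enters the attractor, so Min can avoid the target forever.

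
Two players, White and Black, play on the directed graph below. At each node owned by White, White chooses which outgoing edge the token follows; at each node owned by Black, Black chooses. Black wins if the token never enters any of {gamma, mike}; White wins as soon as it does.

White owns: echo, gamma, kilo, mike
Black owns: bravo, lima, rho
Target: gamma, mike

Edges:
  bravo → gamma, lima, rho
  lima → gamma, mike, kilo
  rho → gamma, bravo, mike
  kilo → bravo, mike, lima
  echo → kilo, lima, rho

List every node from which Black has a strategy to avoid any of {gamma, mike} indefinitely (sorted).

A0 = {gamma, mike}
A1: add {kilo} — kilo (White) has kilo→mike.
A2: add {echo, lima} — echo (White) has echo→kilo; lima (Black): all of {gamma, mike, kilo} already in.
A3 = A2; e.g. bravo (Black) can still go to rho. Fixed point.
White's attractor = {echo, gamma, kilo, lima, mike}; Black avoids the target exactly from the complement.

bravo, rho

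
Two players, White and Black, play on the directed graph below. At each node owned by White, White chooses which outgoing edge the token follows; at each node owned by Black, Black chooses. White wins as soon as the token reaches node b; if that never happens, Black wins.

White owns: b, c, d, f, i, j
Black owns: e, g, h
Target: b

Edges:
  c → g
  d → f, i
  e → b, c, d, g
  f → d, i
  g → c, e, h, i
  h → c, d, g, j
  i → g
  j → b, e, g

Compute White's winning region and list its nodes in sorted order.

A0 = {b}
A1: add {j} — j (White) has j→b.
A2 = A1; e.g. c (White) has no edge into A1. Fixed point.
White's winning region = {b, j}.

b, j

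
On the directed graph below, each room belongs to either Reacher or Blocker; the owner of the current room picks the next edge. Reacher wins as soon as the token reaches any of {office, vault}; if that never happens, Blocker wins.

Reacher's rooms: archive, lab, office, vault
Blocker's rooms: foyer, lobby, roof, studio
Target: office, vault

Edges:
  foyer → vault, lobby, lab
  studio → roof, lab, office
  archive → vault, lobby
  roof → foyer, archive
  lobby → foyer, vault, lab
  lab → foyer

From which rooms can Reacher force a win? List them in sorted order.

archive, office, vault

A0 = {office, vault}
A1: add {archive} — archive (Reacher) has archive→vault.
A2 = A1; e.g. foyer (Blocker) can still go to lobby. Fixed point.
Reacher's winning region = {archive, office, vault}.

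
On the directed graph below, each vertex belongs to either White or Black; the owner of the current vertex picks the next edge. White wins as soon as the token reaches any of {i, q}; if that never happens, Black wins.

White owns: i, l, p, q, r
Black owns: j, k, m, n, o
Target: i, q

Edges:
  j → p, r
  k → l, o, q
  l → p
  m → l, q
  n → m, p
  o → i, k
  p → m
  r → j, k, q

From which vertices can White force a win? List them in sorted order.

i, q, r

A0 = {i, q}
A1: add {r} — r (White) has r→q.
A2 = A1; e.g. j (Black) can still go to p. Fixed point.
White's winning region = {i, q, r}.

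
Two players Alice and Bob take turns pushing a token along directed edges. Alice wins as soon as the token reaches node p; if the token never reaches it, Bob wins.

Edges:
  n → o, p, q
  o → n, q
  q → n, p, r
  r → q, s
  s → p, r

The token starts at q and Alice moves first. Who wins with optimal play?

Alice

Track states (vertex, player-to-move).
A0 = {(p,Alice), (p,Bob)}
A1: add {(n,Alice), (q,Alice), (s,Alice)}.
(q,Alice) ∈ A1 ⇒ Alice forces the target.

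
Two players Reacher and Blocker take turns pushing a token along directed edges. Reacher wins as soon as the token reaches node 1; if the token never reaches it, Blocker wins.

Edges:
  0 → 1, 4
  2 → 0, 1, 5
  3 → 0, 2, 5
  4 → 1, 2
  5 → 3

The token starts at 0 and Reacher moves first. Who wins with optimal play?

Track states (vertex, player-to-move).
A0 = {(1,Reacher), (1,Blocker)}
A1: add {(0,Reacher), (2,Reacher), (4,Reacher)}.
(0,Reacher) ∈ A1 ⇒ Reacher forces the target.

Reacher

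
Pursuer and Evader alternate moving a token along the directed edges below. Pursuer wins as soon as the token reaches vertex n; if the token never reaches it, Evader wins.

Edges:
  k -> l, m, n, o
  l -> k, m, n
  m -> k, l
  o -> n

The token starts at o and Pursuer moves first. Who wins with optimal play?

Track states (vertex, player-to-move).
A0 = {(n,Pursuer), (n,Evader)}
A1: add {(k,Pursuer), (l,Pursuer), (o,Pursuer), (o,Evader)}.
(o,Pursuer) ∈ A1 ⇒ Pursuer forces the target.

Pursuer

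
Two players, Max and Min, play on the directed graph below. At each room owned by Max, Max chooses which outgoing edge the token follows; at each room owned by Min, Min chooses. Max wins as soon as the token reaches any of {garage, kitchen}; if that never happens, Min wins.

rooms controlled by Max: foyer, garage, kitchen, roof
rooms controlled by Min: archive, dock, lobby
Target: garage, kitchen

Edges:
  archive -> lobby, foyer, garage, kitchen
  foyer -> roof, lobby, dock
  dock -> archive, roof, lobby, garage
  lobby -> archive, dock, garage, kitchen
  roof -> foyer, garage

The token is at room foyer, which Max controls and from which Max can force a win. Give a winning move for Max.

A0 = {garage, kitchen}
A1: add {roof} — roof (Max) has roof→garage.
A2: add {foyer} — foyer (Max) has foyer→roof.
A3 = A2; e.g. archive (Min) can still go to lobby. Fixed point.
From foyer, successor roof is in the attractor (rank 1); the other successors dock, lobby are not.

roof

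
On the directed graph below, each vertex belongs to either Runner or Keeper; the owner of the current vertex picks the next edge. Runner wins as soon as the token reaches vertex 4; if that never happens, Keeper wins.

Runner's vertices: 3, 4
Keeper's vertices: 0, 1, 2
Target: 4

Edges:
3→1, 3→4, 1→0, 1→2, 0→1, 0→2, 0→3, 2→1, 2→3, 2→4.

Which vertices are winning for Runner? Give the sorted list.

3, 4

A0 = {4}
A1: add {3} — 3 (Runner) has 3→4.
A2 = A1; e.g. 0 (Keeper) can still go to 1. Fixed point.
Runner's winning region = {3, 4}.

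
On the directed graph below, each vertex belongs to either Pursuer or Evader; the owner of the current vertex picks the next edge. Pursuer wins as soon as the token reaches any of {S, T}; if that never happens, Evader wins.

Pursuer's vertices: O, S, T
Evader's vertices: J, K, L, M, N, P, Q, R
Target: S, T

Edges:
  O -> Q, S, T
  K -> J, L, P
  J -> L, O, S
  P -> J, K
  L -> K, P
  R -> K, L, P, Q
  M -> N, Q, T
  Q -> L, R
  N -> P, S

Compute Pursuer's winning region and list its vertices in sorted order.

A0 = {S, T}
A1: add {O} — O (Pursuer) has O→S.
A2 = A1; e.g. J (Evader) can still go to L. Fixed point.
Pursuer's winning region = {O, S, T}.

O, S, T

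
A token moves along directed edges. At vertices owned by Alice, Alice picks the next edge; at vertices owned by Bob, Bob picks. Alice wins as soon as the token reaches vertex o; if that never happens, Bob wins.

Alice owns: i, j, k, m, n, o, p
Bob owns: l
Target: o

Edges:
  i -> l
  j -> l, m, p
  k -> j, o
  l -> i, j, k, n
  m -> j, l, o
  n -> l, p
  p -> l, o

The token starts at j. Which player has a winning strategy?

A0 = {o}
A1: add {k, m, p} — k (Alice) has k→o; m (Alice) has m→o; p (Alice) has p→o.
A2: add {j, n} — j (Alice) has j→m; n (Alice) has n→p.
A3 = A2; e.g. i (Alice) has no edge into A2. Fixed point.
j ∈ A2, so Alice can force the target.

Alice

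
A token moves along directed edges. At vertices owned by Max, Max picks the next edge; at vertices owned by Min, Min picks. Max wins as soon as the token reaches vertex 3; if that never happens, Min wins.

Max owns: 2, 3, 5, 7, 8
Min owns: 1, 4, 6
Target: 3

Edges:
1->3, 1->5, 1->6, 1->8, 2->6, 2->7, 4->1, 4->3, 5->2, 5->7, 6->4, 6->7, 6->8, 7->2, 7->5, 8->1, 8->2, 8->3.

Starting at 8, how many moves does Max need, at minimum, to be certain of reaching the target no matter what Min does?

1

A0 = {3}
A1: add {8} — 8 (Max) has 8→3.
A2 = A1; e.g. 1 (Min) can still go to 5. Fixed point.
8 enters the attractor at level 1, so Max can force the target in 1 move from there.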